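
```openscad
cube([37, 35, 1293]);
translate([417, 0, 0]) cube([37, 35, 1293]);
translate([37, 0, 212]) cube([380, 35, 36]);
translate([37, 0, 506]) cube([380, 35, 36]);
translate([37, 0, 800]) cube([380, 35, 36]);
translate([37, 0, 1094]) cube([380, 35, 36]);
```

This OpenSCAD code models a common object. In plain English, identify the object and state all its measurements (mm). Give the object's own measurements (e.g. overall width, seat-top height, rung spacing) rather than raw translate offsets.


A straight ladder. Two 37×35 mm vertical rails, 1293 mm tall, stand 454 mm apart (outside-to-outside) with their front faces coplanar on the −y side. 4 rungs, each 35 mm deep and 36 mm tall, span between the inner faces of the rails, front faces flush with the rails. The lowest rung's underside is at z = 212 mm and rungs are spaced 294 mm apart (underside to underside).


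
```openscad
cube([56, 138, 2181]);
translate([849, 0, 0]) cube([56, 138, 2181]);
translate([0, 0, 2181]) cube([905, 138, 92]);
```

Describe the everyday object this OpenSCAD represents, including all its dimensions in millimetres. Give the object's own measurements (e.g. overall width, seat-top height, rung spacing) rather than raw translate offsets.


A door frame. The clear opening is 793 mm wide and 2181 mm high. Two 56 mm wide jambs, 138 mm deep, stand either side of the opening from the floor to the top of the opening. A 92 mm thick head sits across the top of both jambs, spanning the full outside width of the frame.


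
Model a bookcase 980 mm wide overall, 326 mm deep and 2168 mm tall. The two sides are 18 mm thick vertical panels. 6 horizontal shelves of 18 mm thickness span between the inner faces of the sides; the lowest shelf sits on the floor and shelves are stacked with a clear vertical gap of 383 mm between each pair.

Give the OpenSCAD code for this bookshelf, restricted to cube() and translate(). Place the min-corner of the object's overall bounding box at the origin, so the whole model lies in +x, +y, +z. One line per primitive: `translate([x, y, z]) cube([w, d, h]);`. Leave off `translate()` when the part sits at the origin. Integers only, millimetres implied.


cube([18, 326, 2168]);
translate([962, 0, 0]) cube([18, 326, 2168]);
translate([18, 0, 0]) cube([944, 326, 18]);
translate([18, 0, 401]) cube([944, 326, 18]);
translate([18, 0, 802]) cube([944, 326, 18]);
translate([18, 0, 1203]) cube([944, 326, 18]);
translate([18, 0, 1604]) cube([944, 326, 18]);
translate([18, 0, 2005]) cube([944, 326, 18]);


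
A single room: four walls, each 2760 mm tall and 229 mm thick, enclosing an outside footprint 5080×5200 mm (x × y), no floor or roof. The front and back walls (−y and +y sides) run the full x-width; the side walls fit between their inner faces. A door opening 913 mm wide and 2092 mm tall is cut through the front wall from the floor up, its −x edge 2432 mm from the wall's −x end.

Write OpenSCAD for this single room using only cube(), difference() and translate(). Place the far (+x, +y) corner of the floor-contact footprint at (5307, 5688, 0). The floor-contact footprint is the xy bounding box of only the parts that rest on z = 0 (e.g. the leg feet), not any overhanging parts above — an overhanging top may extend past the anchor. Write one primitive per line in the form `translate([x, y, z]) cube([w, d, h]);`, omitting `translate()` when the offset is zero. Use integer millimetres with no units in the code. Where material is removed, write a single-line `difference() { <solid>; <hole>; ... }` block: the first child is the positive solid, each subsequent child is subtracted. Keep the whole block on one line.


difference() { translate([227, 488, 0]) cube([5080, 229, 2760]); translate([2659, 488, 0]) cube([913, 229, 2092]); }
translate([227, 5459, 0]) cube([5080, 229, 2760]);
translate([227, 717, 0]) cube([229, 4742, 2760]);
translate([5078, 717, 0]) cube([229, 4742, 2760]);


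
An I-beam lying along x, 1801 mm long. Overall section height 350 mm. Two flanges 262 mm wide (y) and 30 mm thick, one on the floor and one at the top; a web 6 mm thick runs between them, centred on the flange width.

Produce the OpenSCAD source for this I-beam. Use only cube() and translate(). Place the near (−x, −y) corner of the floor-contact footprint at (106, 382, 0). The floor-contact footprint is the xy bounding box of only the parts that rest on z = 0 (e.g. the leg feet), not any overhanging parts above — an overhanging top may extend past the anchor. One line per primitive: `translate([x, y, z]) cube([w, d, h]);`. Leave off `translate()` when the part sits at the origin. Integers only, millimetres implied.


translate([106, 382, 0]) cube([1801, 262, 30]);
translate([106, 510, 30]) cube([1801, 6, 290]);
translate([106, 382, 320]) cube([1801, 262, 30]);


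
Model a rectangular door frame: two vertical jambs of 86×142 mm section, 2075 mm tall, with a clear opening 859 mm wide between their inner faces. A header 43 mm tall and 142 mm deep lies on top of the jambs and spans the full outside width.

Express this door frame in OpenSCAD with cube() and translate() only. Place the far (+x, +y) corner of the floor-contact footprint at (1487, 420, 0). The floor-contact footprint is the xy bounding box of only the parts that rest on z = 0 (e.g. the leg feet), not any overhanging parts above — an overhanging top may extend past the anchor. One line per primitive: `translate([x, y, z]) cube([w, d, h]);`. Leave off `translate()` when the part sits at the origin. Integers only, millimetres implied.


translate([456, 278, 0]) cube([86, 142, 2075]);
translate([1401, 278, 0]) cube([86, 142, 2075]);
translate([456, 278, 2075]) cube([1031, 142, 43]);


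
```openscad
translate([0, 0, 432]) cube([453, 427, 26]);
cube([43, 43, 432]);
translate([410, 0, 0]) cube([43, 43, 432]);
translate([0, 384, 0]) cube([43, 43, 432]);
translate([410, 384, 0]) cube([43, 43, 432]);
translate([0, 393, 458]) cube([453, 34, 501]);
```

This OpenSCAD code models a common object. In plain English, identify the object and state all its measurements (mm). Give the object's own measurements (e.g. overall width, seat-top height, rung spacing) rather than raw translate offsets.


A chair. The seat is a 453×427×26 mm slab with its top at z = 458 mm, on four 43×43 mm corner legs (flush with the seat edges, standing on z = 0). A flat backrest 34 mm thick, 501 mm tall, spans the full seat width and rises from the seat top along its +y edge, rear face flush with the rear of the seat.


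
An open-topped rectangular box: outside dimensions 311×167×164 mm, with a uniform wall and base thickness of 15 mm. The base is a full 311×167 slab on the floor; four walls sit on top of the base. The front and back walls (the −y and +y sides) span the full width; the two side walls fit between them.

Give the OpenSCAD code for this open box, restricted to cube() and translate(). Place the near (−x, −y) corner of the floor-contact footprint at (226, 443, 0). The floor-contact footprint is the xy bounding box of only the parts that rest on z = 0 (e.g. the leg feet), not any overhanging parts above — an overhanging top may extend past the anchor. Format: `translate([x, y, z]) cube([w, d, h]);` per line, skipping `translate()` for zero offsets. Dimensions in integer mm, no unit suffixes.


translate([226, 443, 0]) cube([311, 167, 15]);
translate([226, 443, 15]) cube([311, 15, 149]);
translate([226, 595, 15]) cube([311, 15, 149]);
translate([226, 458, 15]) cube([15, 137, 149]);
translate([522, 458, 15]) cube([15, 137, 149]);


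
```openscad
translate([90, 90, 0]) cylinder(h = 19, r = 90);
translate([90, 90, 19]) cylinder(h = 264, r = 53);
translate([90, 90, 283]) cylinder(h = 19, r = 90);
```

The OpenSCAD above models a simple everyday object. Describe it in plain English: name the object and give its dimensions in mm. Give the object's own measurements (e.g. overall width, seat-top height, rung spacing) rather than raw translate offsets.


A spool: two coaxial disc flanges of radius 90 mm and thickness 19 mm, joined by a core cylinder of radius 53 mm and height 264 mm. The lower flange rests on z = 0 and the three cylinders share a vertical axis.


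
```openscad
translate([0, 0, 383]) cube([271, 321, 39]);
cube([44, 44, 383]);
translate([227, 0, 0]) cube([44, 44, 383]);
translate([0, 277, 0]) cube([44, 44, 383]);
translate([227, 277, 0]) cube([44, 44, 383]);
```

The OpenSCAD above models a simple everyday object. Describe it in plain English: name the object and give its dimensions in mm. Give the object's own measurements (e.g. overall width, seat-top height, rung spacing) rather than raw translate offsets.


A simple wooden stool: a rectangular seat 271 mm (x) by 321 mm (y), 39 mm thick, top face at z = 422 mm, on four square legs, each 44×44 mm in cross-section. The legs rest on z = 0, each flush with a corner of the seat.


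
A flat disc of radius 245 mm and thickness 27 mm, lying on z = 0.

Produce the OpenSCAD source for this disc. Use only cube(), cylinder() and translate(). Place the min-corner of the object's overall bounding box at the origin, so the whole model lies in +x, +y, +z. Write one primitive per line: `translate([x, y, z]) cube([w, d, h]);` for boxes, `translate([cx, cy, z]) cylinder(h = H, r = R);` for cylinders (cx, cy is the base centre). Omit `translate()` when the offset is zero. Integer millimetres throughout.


translate([245, 245, 0]) cylinder(h = 27, r = 245);


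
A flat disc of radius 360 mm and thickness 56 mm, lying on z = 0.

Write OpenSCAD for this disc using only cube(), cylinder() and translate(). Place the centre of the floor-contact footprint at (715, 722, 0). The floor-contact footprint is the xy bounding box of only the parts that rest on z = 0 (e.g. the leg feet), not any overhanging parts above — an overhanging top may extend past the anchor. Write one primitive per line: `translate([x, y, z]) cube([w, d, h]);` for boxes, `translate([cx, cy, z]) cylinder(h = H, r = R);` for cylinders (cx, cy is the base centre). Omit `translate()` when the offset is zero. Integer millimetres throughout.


translate([715, 722, 0]) cylinder(h = 56, r = 360);


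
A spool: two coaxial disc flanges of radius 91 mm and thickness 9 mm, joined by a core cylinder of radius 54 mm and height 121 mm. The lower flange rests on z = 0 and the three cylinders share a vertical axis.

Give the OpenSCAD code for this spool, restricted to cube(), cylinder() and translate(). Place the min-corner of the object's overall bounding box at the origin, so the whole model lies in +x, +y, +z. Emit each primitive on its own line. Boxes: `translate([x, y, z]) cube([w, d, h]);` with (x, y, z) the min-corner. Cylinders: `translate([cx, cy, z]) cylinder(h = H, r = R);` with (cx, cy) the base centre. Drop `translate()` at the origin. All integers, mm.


translate([91, 91, 0]) cylinder(h = 9, r = 91);
translate([91, 91, 9]) cylinder(h = 121, r = 54);
translate([91, 91, 130]) cylinder(h = 9, r = 91);


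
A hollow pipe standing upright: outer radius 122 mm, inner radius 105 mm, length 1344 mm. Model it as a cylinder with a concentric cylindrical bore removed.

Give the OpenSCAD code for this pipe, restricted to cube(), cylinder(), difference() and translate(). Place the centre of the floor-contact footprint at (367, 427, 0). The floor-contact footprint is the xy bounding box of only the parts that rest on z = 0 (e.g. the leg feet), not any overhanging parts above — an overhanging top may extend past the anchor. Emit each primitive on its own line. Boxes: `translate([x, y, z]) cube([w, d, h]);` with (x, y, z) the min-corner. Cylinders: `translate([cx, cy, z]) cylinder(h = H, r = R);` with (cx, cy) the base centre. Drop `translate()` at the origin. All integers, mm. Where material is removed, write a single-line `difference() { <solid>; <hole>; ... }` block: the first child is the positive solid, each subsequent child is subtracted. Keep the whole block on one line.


difference() { translate([367, 427, 0]) cylinder(h = 1344, r = 122); translate([367, 427, 0]) cylinder(h = 1344, r = 105); }


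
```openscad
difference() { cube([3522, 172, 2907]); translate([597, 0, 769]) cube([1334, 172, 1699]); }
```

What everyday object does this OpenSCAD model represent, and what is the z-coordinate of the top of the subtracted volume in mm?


A wall with a window opening. The window head height is 2468 mm.

A wall with a rectangular opening subtracted — a window. Sill at z = 769, opening 1699 mm tall, so the head is at 769 + 1699 = 2468 mm.


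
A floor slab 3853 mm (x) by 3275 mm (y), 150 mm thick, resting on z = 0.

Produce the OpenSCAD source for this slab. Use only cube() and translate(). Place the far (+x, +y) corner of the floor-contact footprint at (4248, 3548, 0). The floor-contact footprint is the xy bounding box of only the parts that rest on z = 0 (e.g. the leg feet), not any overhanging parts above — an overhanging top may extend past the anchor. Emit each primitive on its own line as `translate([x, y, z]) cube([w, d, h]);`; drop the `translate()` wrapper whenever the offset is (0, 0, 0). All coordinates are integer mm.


translate([395, 273, 0]) cube([3853, 3275, 150]);


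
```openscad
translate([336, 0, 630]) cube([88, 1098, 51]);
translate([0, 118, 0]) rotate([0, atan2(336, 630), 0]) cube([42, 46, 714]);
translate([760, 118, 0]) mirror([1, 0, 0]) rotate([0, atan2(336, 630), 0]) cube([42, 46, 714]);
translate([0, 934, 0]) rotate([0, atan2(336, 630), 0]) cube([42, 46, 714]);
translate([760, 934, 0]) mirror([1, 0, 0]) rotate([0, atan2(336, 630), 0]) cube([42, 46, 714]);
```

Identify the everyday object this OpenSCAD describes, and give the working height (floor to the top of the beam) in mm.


A sawhorse. The overall height is 681 mm.

A beam across two mirrored pairs of raked legs — a sawhorse. The beam's underside is at z = 630 (matching the legs' vertical rise in atan2(336, 630)) and the beam is 51 mm tall, so its top is at 630 + 51 = 681 mm. The raked legs top out at the beam's underside, so that is the highest point.


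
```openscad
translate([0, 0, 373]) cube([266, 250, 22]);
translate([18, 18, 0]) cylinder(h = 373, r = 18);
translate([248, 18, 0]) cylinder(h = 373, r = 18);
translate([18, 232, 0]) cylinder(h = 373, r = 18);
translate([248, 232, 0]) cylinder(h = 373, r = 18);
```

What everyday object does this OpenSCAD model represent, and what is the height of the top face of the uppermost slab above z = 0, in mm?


A stool. The seat height is 395 mm.

A 266×250×22 slab at z = 373 on four corner cylinders — a stool. The seat top is 373 + 22 = 395 mm.


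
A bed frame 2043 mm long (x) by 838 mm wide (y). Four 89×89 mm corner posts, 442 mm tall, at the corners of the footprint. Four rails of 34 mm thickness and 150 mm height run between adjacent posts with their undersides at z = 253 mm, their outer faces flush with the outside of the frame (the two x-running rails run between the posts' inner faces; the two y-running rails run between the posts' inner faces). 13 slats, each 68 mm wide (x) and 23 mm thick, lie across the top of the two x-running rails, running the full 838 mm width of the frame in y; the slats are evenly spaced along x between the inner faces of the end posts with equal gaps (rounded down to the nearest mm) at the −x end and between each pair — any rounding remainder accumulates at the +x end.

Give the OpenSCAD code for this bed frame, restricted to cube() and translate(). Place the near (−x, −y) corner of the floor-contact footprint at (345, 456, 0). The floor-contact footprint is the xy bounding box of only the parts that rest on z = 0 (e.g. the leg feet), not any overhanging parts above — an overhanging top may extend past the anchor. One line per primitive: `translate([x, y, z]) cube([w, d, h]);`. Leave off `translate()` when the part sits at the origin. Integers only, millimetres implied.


// slat z = rail_z + rail_h = 253 + 150 = 403
// slat gap = ⌊(1865 − 13·68) / 14⌋ = 70
translate([345, 456, 0]) cube([89, 89, 442]);
translate([345, 1205, 0]) cube([89, 89, 442]);
translate([2299, 456, 0]) cube([89, 89, 442]);
translate([2299, 1205, 0]) cube([89, 89, 442]);
translate([434, 456, 253]) cube([1865, 34, 150]);
translate([434, 1260, 253]) cube([1865, 34, 150]);
translate([345, 545, 253]) cube([34, 660, 150]);
translate([2354, 545, 253]) cube([34, 660, 150]);
translate([504, 456, 403]) cube([68, 838, 23]);
translate([642, 456, 403]) cube([68, 838, 23]);
translate([780, 456, 403]) cube([68, 838, 23]);
translate([918, 456, 403]) cube([68, 838, 23]);
translate([1056, 456, 403]) cube([68, 838, 23]);
translate([1194, 456, 403]) cube([68, 838, 23]);
translate([1332, 456, 403]) cube([68, 838, 23]);
translate([1470, 456, 403]) cube([68, 838, 23]);
translate([1608, 456, 403]) cube([68, 838, 23]);
translate([1746, 456, 403]) cube([68, 838, 23]);
translate([1884, 456, 403]) cube([68, 838, 23]);
translate([2022, 456, 403]) cube([68, 838, 23]);
translate([2160, 456, 403]) cube([68, 838, 23]);


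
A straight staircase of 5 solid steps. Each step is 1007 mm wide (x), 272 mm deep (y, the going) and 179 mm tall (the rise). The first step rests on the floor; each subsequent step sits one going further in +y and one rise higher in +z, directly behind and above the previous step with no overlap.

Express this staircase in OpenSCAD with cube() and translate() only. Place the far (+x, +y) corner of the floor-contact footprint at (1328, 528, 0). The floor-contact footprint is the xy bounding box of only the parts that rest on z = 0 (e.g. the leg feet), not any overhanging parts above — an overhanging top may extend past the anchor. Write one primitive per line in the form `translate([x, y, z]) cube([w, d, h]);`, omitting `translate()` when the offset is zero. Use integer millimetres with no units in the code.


translate([321, 256, 0]) cube([1007, 272, 179]);
translate([321, 528, 179]) cube([1007, 272, 179]);
translate([321, 800, 358]) cube([1007, 272, 179]);
translate([321, 1072, 537]) cube([1007, 272, 179]);
translate([321, 1344, 716]) cube([1007, 272, 179]);


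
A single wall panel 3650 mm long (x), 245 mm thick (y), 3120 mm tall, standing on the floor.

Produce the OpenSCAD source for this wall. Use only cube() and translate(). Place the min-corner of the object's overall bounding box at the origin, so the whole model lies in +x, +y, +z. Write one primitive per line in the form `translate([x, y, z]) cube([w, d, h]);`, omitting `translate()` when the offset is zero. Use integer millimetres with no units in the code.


cube([3650, 245, 3120]);


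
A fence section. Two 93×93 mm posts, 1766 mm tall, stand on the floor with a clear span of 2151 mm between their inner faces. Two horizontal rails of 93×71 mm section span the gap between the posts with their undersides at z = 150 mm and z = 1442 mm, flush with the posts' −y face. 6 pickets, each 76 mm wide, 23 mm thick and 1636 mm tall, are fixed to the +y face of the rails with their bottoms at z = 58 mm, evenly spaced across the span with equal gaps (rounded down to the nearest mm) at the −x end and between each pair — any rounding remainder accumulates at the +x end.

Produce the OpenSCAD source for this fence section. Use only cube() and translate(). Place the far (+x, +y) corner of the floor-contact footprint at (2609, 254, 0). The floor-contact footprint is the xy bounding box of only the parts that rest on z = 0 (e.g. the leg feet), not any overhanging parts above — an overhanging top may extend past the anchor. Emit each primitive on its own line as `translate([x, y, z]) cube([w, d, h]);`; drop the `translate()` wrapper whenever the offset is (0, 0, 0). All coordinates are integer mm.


translate([272, 161, 0]) cube([93, 93, 1766]);
translate([2516, 161, 0]) cube([93, 93, 1766]);
translate([365, 161, 150]) cube([2151, 93, 71]);
translate([365, 161, 1442]) cube([2151, 93, 71]);
translate([607, 254, 58]) cube([76, 23, 1636]);
translate([925, 254, 58]) cube([76, 23, 1636]);
translate([1243, 254, 58]) cube([76, 23, 1636]);
translate([1561, 254, 58]) cube([76, 23, 1636]);
translate([1879, 254, 58]) cube([76, 23, 1636]);
translate([2197, 254, 58]) cube([76, 23, 1636]);


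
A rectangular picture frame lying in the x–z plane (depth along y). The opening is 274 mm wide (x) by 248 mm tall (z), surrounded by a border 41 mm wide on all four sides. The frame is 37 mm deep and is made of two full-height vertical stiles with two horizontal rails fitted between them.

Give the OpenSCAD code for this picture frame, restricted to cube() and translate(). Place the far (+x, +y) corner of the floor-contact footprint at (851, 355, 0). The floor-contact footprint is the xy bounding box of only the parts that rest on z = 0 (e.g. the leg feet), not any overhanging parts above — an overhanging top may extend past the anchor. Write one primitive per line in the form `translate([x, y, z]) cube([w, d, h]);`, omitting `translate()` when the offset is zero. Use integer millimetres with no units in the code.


translate([495, 318, 0]) cube([41, 37, 330]);
translate([810, 318, 0]) cube([41, 37, 330]);
translate([536, 318, 0]) cube([274, 37, 41]);
translate([536, 318, 289]) cube([274, 37, 41]);


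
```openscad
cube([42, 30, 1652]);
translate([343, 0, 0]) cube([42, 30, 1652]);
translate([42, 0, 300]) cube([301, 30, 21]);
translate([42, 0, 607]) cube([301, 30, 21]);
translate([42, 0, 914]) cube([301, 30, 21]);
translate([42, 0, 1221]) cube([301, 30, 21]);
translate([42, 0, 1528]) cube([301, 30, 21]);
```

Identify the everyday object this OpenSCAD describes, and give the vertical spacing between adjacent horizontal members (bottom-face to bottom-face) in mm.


A ladder. The rung spacing is 307 mm.

Two tall 42×30 posts with 5 short bars between them — a ladder. Adjacent rungs sit at z = 300 and z = 607, so the spacing is 607 − 300 = 307 mm.


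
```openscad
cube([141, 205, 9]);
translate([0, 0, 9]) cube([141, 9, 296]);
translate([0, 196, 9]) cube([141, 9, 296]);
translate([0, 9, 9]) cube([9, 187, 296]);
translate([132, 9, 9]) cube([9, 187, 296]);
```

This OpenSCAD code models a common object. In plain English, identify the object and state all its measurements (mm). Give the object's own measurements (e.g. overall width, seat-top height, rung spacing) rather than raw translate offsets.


An open-topped rectangular box: outside dimensions 141×205×305 mm, with a uniform wall and base thickness of 9 mm. The base is a full 141×205 slab on the floor; four walls sit on top of the base. The front and back walls (the −y and +y sides) span the full width; the two side walls fit between them.


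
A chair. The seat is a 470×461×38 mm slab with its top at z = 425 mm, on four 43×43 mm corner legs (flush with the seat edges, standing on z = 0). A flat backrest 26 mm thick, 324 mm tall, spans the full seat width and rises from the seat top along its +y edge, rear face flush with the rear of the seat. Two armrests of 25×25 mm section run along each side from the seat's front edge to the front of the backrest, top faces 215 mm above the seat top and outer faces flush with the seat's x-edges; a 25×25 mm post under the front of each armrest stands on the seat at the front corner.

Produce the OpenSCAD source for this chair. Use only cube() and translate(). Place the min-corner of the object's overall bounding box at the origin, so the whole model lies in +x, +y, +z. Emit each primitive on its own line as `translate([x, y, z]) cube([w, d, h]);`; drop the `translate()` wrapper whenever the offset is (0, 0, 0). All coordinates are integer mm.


// leg_h = 425 - 38 = 387
// arm post h = 215 - 25 = 190
translate([0, 0, 387]) cube([470, 461, 38]);
cube([43, 43, 387]);
translate([427, 0, 0]) cube([43, 43, 387]);
translate([0, 418, 0]) cube([43, 43, 387]);
translate([427, 418, 0]) cube([43, 43, 387]);
translate([0, 435, 425]) cube([470, 26, 324]);
translate([0, 0, 615]) cube([25, 435, 25]);
translate([445, 0, 615]) cube([25, 435, 25]);
translate([0, 0, 425]) cube([25, 25, 190]);
translate([445, 0, 425]) cube([25, 25, 190]);


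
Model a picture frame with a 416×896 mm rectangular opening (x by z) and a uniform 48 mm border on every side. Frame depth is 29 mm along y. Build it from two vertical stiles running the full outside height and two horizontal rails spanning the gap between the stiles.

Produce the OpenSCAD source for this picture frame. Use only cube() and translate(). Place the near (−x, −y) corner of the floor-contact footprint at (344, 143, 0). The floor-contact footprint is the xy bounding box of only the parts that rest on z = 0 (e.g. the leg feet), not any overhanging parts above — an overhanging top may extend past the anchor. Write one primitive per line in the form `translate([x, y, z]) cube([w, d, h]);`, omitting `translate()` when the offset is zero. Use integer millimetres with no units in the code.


translate([344, 143, 0]) cube([48, 29, 992]);
translate([808, 143, 0]) cube([48, 29, 992]);
translate([392, 143, 0]) cube([416, 29, 48]);
translate([392, 143, 944]) cube([416, 29, 48]);


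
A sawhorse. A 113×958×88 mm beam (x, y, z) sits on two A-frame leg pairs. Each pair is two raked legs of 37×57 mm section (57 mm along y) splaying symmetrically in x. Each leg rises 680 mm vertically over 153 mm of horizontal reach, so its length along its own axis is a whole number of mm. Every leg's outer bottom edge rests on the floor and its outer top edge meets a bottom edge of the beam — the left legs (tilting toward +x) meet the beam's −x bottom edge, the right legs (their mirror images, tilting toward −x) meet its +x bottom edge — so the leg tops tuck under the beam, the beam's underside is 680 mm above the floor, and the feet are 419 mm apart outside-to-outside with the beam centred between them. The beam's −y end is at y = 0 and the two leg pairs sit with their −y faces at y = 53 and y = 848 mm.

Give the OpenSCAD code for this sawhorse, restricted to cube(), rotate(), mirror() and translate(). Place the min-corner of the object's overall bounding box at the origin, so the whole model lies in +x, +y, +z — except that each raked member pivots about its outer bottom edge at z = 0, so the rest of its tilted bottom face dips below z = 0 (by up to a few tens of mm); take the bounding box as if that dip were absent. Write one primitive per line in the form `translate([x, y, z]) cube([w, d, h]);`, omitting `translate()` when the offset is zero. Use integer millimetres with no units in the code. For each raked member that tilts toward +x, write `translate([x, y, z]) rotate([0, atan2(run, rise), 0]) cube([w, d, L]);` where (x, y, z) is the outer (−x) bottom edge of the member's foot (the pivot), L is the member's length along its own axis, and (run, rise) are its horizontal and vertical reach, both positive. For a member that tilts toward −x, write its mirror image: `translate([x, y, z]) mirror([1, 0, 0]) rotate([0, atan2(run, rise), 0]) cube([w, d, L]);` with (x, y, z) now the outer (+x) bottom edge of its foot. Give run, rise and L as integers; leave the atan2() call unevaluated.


translate([153, 0, 680]) cube([113, 958, 88]);
translate([0, 53, 0]) rotate([0, atan2(153, 680), 0]) cube([37, 57, 697]);
translate([419, 53, 0]) mirror([1, 0, 0]) rotate([0, atan2(153, 680), 0]) cube([37, 57, 697]);
translate([0, 848, 0]) rotate([0, atan2(153, 680), 0]) cube([37, 57, 697]);
translate([419, 848, 0]) mirror([1, 0, 0]) rotate([0, atan2(153, 680), 0]) cube([37, 57, 697]);


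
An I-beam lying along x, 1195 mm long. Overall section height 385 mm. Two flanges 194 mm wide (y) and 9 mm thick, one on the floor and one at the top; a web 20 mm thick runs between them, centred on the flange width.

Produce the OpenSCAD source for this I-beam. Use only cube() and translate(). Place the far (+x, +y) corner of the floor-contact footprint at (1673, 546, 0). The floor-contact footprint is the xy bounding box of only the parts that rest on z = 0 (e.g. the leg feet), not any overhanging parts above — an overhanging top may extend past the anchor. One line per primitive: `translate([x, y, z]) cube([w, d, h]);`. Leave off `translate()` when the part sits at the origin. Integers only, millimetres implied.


translate([478, 352, 0]) cube([1195, 194, 9]);
translate([478, 439, 9]) cube([1195, 20, 367]);
translate([478, 352, 376]) cube([1195, 194, 9]);


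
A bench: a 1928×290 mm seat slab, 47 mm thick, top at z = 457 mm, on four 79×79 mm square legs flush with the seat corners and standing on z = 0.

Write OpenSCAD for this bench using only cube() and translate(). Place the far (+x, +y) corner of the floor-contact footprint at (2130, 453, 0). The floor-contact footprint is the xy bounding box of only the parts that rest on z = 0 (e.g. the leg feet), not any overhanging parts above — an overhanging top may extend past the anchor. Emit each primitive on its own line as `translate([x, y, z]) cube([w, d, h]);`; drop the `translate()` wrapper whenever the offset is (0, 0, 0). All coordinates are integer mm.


translate([202, 163, 410]) cube([1928, 290, 47]);
translate([202, 163, 0]) cube([79, 79, 410]);
translate([202, 374, 0]) cube([79, 79, 410]);
translate([2051, 163, 0]) cube([79, 79, 410]);
translate([2051, 374, 0]) cube([79, 79, 410]);


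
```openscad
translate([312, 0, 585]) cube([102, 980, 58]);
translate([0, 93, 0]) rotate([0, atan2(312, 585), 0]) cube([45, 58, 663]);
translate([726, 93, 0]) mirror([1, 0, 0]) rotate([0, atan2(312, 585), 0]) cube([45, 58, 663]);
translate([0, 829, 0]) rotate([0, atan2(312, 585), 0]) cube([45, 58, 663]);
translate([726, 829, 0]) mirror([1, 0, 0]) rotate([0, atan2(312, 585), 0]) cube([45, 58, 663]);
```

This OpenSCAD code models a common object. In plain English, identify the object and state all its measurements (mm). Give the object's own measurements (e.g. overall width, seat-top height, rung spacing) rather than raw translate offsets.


A sawhorse. A 102×980×58 mm beam (x, y, z) sits on two A-frame leg pairs. Each pair is two raked legs of 45×58 mm section (58 mm along y) splaying symmetrically in x. Each leg rises 585 mm vertically over 312 mm of horizontal reach and is 663 mm long along its own axis. Every leg's outer bottom edge rests on the floor and its outer top edge meets a bottom edge of the beam — the left legs (tilting toward +x) meet the beam's −x bottom edge, the right legs (their mirror images, tilting toward −x) meet its +x bottom edge — so the leg tops tuck under the beam, the beam's underside is 585 mm above the floor, and the feet are 726 mm apart outside-to-outside with the beam centred between them. The two leg pairs are set in 93 mm from either end of the beam.


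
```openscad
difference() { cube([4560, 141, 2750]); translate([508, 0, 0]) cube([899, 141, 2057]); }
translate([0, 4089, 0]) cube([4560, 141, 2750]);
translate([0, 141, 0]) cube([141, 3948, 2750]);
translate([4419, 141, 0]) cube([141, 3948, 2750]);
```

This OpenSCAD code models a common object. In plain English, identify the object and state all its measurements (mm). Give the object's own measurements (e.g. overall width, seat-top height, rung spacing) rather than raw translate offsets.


A single room: four walls, each 2750 mm tall and 141 mm thick, enclosing an outside footprint 4560×4230 mm (x × y), no floor or roof. The front and back walls (−y and +y sides) run the full x-width; the side walls fit between their inner faces. A door opening 899 mm wide and 2057 mm tall is cut through the front wall from the floor up, its −x edge 508 mm from the wall's −x end.


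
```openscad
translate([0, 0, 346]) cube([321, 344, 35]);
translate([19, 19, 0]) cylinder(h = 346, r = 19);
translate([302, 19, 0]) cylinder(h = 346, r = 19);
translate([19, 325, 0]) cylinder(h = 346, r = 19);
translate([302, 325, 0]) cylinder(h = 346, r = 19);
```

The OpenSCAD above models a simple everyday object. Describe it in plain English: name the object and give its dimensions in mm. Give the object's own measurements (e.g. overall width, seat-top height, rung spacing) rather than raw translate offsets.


A simple wooden stool: a rectangular seat 321 mm (x) by 344 mm (y), 35 mm thick, top face at z = 381 mm, on four round legs, each 38 mm in diameter. The legs rest on z = 0, each leg's axis is inset half a diameter from the nearest pair of seat edges (so the leg's bounding box is flush with the corner).


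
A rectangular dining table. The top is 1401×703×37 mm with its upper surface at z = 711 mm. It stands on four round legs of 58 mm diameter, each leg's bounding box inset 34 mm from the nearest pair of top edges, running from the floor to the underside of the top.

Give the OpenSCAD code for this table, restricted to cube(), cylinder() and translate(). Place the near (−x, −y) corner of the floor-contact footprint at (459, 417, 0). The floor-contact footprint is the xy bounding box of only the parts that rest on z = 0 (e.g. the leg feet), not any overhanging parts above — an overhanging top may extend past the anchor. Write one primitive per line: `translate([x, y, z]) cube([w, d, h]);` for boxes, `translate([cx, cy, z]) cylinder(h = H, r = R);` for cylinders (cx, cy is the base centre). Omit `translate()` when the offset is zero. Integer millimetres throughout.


// leg_h = 711 - 37 = 674
translate([425, 383, 674]) cube([1401, 703, 37]);
translate([488, 446, 0]) cylinder(h = 674, r = 29);
translate([1763, 446, 0]) cylinder(h = 674, r = 29);
translate([488, 1023, 0]) cylinder(h = 674, r = 29);
translate([1763, 1023, 0]) cylinder(h = 674, r = 29);


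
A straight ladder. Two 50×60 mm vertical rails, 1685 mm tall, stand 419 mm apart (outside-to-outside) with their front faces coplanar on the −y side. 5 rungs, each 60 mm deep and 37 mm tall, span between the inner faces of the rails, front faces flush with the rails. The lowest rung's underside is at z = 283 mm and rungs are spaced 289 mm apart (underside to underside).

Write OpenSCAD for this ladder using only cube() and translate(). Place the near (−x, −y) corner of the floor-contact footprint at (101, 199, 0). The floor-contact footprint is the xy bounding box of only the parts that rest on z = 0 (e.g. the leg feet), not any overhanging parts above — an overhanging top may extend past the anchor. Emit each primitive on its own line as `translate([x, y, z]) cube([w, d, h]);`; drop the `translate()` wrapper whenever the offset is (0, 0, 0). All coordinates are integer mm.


translate([101, 199, 0]) cube([50, 60, 1685]);
translate([470, 199, 0]) cube([50, 60, 1685]);
translate([151, 199, 283]) cube([319, 60, 37]);
translate([151, 199, 572]) cube([319, 60, 37]);
translate([151, 199, 861]) cube([319, 60, 37]);
translate([151, 199, 1150]) cube([319, 60, 37]);
translate([151, 199, 1439]) cube([319, 60, 37]);


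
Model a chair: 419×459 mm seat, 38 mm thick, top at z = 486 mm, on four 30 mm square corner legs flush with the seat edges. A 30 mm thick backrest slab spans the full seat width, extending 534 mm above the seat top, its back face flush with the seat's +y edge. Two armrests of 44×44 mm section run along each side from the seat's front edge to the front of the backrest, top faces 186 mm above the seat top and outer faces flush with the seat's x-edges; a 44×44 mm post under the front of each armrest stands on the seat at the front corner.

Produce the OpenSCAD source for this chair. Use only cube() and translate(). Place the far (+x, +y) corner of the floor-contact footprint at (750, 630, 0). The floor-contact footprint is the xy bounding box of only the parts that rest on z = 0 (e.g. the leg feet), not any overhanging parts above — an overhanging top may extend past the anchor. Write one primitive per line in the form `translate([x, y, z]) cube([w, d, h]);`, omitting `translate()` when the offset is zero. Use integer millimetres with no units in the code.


translate([331, 171, 448]) cube([419, 459, 38]);
translate([331, 171, 0]) cube([30, 30, 448]);
translate([720, 171, 0]) cube([30, 30, 448]);
translate([331, 600, 0]) cube([30, 30, 448]);
translate([720, 600, 0]) cube([30, 30, 448]);
translate([331, 600, 486]) cube([419, 30, 534]);
translate([331, 171, 628]) cube([44, 429, 44]);
translate([706, 171, 628]) cube([44, 429, 44]);
translate([331, 171, 486]) cube([44, 44, 142]);
translate([706, 171, 486]) cube([44, 44, 142]);


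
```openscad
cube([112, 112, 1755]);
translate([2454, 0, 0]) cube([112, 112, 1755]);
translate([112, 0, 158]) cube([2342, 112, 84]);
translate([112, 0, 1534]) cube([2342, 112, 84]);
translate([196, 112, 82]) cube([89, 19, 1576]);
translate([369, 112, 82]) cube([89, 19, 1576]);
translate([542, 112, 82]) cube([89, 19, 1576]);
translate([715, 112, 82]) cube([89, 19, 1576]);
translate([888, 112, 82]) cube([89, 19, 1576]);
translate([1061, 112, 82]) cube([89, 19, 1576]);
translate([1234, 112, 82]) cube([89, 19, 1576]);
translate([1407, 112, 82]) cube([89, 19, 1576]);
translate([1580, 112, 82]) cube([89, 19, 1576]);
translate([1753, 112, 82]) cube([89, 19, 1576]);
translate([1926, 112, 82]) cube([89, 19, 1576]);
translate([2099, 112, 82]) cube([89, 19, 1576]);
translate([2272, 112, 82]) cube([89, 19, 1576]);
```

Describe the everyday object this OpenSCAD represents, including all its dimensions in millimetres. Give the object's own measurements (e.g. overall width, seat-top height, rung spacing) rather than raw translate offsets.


A fence section. Two 112×112 mm posts, 1755 mm tall, stand on the floor with a clear span of 2342 mm between their inner faces. Two horizontal rails of 112×84 mm section span the gap between the posts with their undersides at z = 158 mm and z = 1534 mm, flush with the posts' −y face. 13 pickets, each 89 mm wide, 19 mm thick and 1576 mm tall, are fixed to the +y face of the rails with their bottoms at z = 82 mm, spaced across the span with a 84 mm gap after the −x post and between neighbouring pickets, with 93 mm left before the +x post.


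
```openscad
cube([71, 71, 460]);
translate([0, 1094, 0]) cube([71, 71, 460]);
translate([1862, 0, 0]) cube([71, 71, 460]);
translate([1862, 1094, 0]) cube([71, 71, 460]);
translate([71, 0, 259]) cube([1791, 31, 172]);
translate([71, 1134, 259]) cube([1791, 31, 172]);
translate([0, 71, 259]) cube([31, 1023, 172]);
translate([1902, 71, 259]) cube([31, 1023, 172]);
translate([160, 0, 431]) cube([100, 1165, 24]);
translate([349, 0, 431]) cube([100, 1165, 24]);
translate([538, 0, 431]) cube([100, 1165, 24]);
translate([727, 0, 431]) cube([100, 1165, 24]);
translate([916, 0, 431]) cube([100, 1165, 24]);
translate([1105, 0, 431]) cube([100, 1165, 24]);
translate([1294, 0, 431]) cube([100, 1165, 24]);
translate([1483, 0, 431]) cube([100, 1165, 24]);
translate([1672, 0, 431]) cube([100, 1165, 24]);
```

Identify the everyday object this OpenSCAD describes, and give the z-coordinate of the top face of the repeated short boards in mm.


A bed frame. The slat-top height is 455 mm.

Four posts, four rails, and a row of slats — a bed frame. Slats sit on the rails at z = 259 + 172 = 431; with slat thickness 24, the top is 455 mm.


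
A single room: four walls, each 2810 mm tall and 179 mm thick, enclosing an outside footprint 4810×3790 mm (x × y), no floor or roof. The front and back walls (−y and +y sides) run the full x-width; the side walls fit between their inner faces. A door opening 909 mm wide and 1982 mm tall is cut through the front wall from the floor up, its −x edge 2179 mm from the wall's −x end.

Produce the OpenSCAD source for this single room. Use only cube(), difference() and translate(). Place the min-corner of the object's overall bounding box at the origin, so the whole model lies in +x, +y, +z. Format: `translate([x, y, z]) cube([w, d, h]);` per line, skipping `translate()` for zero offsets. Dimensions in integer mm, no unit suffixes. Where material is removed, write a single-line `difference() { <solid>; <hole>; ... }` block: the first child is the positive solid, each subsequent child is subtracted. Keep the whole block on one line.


difference() { cube([4810, 179, 2810]); translate([2179, 0, 0]) cube([909, 179, 1982]); }
translate([0, 3611, 0]) cube([4810, 179, 2810]);
translate([0, 179, 0]) cube([179, 3432, 2810]);
translate([4631, 179, 0]) cube([179, 3432, 2810]);
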